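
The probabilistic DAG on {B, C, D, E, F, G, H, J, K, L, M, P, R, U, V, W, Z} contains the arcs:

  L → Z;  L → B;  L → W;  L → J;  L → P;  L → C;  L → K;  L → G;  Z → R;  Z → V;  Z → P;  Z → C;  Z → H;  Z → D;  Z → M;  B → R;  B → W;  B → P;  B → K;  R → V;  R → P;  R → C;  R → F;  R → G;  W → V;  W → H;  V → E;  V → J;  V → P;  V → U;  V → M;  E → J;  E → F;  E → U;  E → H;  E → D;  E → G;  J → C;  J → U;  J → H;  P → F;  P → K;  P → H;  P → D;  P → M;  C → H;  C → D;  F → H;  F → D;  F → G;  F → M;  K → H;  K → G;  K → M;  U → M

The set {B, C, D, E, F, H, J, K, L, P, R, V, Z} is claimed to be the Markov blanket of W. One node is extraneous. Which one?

D

By definition, MB(W) is built from W's parents, W's children, and the co-parents of W.
W has parents B, L.
W's children: H, V.
For each child, the remaining parents (spouses of W):
  V's other parents are R, Z.
  H also has parents C, E, F, J, K, P, Z.
MB(W) = {B, C, E, F, H, J, K, L, P, R, V, Z}.
D is neither a parent, child, nor co-parent of W, so it does not belong.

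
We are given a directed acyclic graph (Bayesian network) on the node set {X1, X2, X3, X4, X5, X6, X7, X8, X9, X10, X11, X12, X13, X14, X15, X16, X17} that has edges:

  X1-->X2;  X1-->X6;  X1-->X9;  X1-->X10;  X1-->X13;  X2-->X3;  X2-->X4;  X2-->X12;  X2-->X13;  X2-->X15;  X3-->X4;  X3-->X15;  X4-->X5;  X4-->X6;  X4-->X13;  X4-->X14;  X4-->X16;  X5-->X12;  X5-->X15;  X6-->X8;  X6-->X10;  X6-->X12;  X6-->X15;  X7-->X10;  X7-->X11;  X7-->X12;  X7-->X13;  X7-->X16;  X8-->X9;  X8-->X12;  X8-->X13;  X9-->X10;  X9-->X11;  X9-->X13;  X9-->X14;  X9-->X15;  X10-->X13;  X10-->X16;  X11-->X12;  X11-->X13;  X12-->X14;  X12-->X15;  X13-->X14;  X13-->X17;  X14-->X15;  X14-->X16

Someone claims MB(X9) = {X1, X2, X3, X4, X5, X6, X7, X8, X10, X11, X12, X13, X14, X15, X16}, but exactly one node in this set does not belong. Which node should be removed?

X9's parents: X1, X8.
X9 has children X10, X11, X13, X14, X15.
Other parents of X9's children:
  X10 also has parents X1, X6, X7.
  parents(X11) \ {X9} = {X7}.
  parents(X13) \ {X9} = {X1, X2, X4, X7, X8, X10, X11}.
  X14 also has parents X4, X12, X13.
  X15's other parents are X2, X3, X5, X6, X12, X14.
MB(X9) = {X1, X2, X3, X4, X5, X6, X7, X8, X10, X11, X12, X13, X14, X15}.
X16 is neither a parent, child, nor co-parent of X9, so it does not belong.

X16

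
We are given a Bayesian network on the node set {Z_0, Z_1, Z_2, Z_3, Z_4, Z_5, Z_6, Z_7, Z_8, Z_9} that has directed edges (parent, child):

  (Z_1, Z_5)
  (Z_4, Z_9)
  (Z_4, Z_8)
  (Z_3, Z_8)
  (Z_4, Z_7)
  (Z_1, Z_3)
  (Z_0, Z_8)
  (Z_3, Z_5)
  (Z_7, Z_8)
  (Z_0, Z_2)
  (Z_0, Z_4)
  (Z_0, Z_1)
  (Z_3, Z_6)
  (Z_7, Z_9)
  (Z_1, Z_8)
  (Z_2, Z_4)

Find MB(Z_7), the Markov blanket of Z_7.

{Z_0, Z_1, Z_3, Z_4, Z_8, Z_9}

Z_7's children: Z_8, Z_9.
Parents of Z_7: Z_4.
Other parents of Z_7's children:
  parents(Z_8) \ {Z_7} = {Z_0, Z_1, Z_3, Z_4}.
  Z_9's other parent is Z_4.
So the Markov blanket of Z_7 is {Z_0, Z_1, Z_3, Z_4, Z_8, Z_9}.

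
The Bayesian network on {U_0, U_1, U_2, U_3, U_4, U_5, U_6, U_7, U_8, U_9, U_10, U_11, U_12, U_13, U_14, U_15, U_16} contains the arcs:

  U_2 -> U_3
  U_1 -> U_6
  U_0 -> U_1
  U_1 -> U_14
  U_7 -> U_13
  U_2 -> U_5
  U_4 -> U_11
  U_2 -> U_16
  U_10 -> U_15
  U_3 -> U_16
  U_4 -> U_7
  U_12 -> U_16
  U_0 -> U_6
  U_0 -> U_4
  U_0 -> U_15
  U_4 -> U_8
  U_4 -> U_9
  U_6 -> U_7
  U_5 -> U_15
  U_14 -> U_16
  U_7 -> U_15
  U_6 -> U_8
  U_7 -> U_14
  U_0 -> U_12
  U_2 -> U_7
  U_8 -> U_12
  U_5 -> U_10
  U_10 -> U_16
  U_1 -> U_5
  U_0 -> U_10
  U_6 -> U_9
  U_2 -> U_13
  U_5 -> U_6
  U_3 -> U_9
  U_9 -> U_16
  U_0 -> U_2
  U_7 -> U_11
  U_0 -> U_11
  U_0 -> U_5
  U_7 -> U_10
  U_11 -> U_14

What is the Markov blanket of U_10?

{U_0, U_2, U_3, U_5, U_7, U_9, U_12, U_14, U_15, U_16}

Parents of U_10: U_0, U_5, U_7.
U_10 has children U_15, U_16.
For each child, the remaining parents (spouses of U_10):
  U_15's other parents are U_0, U_5, U_7.
  U_16's other parents are U_2, U_3, U_9, U_12, U_14.
Union: {U_0, U_5, U_7} ∪ {U_15, U_16} ∪ {U_0, U_2, U_3, U_5, U_7, U_9, U_12, U_14} = {U_0, U_2, U_3, U_5, U_7, U_9, U_12, U_14, U_15, U_16}.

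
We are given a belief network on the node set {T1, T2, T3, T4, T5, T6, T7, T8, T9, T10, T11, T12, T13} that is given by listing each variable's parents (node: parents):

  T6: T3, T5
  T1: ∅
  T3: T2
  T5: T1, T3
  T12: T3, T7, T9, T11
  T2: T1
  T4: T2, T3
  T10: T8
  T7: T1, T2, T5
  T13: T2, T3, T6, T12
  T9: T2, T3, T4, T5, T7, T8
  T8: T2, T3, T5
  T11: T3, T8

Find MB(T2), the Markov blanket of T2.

Children of T2: T3, T4, T7, T8, T9, T13.
Pa(T2) = {T1}.
For each child, the remaining parents (spouses of T2):
  T3: —
  T4: T3
  T7: T1, T5
  T8: T3, T5
  T9: T3, T4, T5, T7, T8
  T13: T3, T6, T12
MB(T2) = {T1, T3, T4, T5, T6, T7, T8, T9, T12, T13}.

{T1, T3, T4, T5, T6, T7, T8, T9, T12, T13}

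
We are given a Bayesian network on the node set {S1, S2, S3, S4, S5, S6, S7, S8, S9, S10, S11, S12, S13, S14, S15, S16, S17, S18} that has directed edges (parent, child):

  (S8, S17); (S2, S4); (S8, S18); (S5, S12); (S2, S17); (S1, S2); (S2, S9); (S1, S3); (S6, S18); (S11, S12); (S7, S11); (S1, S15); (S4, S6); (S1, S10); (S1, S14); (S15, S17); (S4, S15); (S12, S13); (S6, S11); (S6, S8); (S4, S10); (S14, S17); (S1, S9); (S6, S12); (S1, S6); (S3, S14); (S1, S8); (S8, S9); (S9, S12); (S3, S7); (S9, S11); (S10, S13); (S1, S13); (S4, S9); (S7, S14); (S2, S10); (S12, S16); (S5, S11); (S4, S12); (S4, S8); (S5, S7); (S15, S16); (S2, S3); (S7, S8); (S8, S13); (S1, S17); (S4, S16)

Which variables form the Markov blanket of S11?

{S4, S5, S6, S7, S9, S12}

The Markov blanket of a node is its parents, its children, and the other parents of its children.
S11's parents: S5, S6, S7, S9.
S11 has child S12.
For each child, the remaining parents (spouses of S11):
  S12: S4, S5, S6, S9
So the Markov blanket of S11 is {S4, S5, S6, S7, S9, S12}.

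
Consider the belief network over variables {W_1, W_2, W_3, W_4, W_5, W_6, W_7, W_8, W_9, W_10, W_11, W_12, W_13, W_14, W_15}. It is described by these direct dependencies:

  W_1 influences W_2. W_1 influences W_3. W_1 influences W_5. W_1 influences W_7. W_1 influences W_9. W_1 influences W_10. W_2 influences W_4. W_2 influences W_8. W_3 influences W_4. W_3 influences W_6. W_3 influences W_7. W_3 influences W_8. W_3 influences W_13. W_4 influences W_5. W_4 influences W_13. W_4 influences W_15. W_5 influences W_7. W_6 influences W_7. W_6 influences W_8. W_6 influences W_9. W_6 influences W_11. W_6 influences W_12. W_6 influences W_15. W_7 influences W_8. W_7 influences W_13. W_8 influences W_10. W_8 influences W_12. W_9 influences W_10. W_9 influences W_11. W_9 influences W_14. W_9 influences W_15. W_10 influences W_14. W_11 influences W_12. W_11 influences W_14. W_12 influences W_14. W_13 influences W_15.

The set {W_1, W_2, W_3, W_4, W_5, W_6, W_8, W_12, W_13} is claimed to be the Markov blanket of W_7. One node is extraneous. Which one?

W_12

Parents of W_7: W_1, W_3, W_5, W_6.
Ch(W_7) = {W_8, W_13}.
Other parents of W_7's children:
  parents(W_8) \ {W_7} = {W_2, W_3, W_6}.
  W_13's other parents are W_3, W_4.
MB(W_7) = {W_1, W_2, W_3, W_4, W_5, W_6, W_8, W_13}.
W_12 is neither a parent, child, nor co-parent of W_7, so it does not belong.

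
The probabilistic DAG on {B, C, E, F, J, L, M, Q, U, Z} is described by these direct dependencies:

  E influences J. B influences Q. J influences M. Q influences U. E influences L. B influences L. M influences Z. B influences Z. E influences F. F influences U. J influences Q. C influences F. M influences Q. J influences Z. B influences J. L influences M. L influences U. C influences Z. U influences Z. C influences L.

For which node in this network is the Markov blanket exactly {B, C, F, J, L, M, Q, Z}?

The target node must have every member of {B, C, F, J, L, M, Q, Z} as a parent, child, or co-parent, and no others.
Parents of U: F, L, Q; children: Z; co-parents: B, C, J, M.
These exactly cover the given set, so the node is U.

U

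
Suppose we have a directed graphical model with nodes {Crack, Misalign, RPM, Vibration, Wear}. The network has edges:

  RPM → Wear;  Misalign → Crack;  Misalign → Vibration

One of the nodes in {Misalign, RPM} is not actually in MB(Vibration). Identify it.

RPM

Vibration's parents: Misalign.
Ch(Vibration) = {}.
With no children, Vibration has no spouses; the co-parent set is empty.
MB(Vibration) = {Misalign}.
RPM is neither a parent, child, nor co-parent of Vibration, so it does not belong.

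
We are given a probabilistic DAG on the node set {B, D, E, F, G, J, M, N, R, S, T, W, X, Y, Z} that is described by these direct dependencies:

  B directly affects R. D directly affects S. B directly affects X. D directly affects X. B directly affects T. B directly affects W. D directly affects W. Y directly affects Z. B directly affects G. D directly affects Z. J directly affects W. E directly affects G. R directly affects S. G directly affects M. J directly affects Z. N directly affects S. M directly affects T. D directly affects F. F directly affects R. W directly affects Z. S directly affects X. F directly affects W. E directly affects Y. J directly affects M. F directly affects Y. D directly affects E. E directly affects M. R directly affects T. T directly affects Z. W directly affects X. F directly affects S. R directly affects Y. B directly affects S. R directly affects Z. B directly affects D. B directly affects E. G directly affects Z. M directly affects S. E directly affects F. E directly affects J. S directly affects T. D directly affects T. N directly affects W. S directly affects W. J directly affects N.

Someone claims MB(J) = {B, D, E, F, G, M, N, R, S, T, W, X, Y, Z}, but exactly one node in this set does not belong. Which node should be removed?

X

J has parent E.
Children of J: M, N, W, Z.
Co-parents of J (other parents of its children):
  M: E, G
  N: —
  W: B, D, F, N, S
  Z: D, G, R, T, W, Y
MB(J) = {B, D, E, F, G, M, N, R, S, T, W, Y, Z}.
X is neither a parent, child, nor co-parent of J, so it does not belong.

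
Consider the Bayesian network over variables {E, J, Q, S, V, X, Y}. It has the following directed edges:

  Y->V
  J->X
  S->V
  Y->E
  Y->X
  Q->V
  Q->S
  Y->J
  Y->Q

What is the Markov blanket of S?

By definition, MB(S) is built from S's parents, S's children, and the co-parents of S.
S has child V.
S's parents: Q.
Other parents of S's children:
  parents(V) \ {S} = {Q, Y}.
Taking the union gives {Q, V, Y}.

{Q, V, Y}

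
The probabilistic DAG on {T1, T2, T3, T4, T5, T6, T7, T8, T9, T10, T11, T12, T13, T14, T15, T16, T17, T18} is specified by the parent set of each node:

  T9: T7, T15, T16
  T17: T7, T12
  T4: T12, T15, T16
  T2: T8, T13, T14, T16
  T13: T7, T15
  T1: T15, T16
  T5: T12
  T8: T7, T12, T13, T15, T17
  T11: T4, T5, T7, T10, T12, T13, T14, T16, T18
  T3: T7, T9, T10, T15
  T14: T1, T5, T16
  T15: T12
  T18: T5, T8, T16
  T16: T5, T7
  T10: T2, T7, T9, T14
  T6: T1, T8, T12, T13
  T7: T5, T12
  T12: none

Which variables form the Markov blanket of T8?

Pa(T8) = {T7, T12, T13, T15, T17}.
Ch(T8) = {T2, T6, T18}.
Other parents of T8's children:
  T18: T5, T16
  T2: T13, T14, T16
  T6: T1, T12, T13
MB(T8) = {T1, T2, T5, T6, T7, T12, T13, T14, T15, T16, T17, T18}.

{T1, T2, T5, T6, T7, T12, T13, T14, T15, T16, T17, T18}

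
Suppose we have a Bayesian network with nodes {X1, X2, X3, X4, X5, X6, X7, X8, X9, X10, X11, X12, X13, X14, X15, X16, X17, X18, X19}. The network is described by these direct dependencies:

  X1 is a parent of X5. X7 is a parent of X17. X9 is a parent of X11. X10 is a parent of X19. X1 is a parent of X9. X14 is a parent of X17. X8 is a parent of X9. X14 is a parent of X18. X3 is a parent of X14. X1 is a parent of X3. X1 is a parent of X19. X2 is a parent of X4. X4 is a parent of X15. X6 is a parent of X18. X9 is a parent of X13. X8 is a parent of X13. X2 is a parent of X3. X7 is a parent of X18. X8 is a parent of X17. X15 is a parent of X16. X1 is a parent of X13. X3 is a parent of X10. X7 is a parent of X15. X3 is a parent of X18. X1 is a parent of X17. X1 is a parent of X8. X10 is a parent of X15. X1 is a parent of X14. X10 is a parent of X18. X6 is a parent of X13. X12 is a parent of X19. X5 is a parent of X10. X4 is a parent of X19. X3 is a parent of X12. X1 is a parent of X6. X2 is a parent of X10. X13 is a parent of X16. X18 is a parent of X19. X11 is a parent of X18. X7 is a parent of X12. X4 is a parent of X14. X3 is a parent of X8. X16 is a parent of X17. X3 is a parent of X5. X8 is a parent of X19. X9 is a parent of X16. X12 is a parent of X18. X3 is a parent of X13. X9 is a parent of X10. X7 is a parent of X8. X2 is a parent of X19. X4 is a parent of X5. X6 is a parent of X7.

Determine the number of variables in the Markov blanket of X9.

11

The Markov blanket of a node is its parents, its children, and the other parents of its children.
X9 has parents X1, X8.
Ch(X9) = {X10, X11, X13, X16}.
For each child, the remaining parents (spouses of X9):
  parents(X10) \ {X9} = {X2, X3, X5}.
  X11: no additional parents.
  X13's other parents are X1, X3, X6, X8.
  X16 also has parents X13, X15.
MB(X9) = {X1, X2, X3, X5, X6, X8, X10, X11, X13, X15, X16}, which has 11 nodes.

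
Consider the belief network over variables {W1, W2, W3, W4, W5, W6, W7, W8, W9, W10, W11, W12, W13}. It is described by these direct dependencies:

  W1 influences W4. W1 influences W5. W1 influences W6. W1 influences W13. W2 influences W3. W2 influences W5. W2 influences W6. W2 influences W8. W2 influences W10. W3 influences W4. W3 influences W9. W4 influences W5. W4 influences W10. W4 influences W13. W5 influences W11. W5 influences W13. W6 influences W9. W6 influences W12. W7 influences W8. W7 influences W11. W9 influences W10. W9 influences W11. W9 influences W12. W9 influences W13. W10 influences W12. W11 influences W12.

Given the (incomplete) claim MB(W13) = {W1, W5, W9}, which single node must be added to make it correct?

Recall MB(v) = parents ∪ children ∪ spouses, where spouses are the other parents of v's children.
Ch(W13) = {}.
W13's parents: W1, W4, W5, W9.
With no children, W13 has no spouses; the co-parent set is empty.
MB(W13) = {W1, W4, W5, W9}.
Comparing with the claimed set, W4 is missing.

W4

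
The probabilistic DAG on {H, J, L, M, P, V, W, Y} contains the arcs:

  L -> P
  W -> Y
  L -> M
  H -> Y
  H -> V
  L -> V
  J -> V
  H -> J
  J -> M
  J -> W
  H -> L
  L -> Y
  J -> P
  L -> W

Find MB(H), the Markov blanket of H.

Children of H: J, L, V, Y.
Pa(H) = {}.
Other parents of H's children:
  J: —
  L: —
  V: J, L
  Y: L, W
So the Markov blanket of H is {J, L, V, W, Y}.

{J, L, V, W, Y}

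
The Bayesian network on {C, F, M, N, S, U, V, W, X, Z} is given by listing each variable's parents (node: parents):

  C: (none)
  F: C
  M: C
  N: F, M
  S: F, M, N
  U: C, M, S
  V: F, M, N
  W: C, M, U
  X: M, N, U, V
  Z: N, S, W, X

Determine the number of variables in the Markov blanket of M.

8

Children of M: N, S, U, V, W, X.
M's parents: C.
Co-parents of M (other parents of its children):
  N also has parent F.
  S also has parents F, N.
  U's other parents are C, S.
  V's other parents are F, N.
  parents(W) \ {M} = {C, U}.
  parents(X) \ {M} = {N, U, V}.
MB(M) = {C, F, N, S, U, V, W, X}, which has 8 nodes.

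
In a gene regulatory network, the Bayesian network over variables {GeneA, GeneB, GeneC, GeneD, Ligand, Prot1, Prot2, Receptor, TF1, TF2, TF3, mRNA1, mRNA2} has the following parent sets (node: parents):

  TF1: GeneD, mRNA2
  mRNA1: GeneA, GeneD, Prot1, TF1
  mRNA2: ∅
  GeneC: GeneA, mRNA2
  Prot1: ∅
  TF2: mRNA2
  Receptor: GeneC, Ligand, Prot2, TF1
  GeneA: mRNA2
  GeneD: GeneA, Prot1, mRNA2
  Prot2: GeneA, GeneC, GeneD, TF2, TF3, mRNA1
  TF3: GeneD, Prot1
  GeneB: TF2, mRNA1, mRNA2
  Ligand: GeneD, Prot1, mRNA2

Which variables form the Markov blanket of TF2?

{GeneA, GeneB, GeneC, GeneD, Prot2, TF3, mRNA1, mRNA2}

TF2 has parent mRNA2.
TF2's children: GeneB, Prot2.
For each child, the remaining parents (spouses of TF2):
  GeneB: mRNA1, mRNA2
  Prot2: GeneA, GeneC, GeneD, TF3, mRNA1
Taking the union gives {GeneA, GeneB, GeneC, GeneD, Prot2, TF3, mRNA1, mRNA2}.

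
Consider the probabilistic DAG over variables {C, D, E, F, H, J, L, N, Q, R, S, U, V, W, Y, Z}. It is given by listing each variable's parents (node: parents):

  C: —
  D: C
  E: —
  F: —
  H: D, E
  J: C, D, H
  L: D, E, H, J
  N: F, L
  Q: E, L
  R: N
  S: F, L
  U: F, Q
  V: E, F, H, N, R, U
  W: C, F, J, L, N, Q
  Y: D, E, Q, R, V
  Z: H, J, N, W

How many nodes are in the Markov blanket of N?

Pa(N) = {F, L}.
N has children R, V, W, Z.
Co-parents of N (other parents of its children):
  R has no other parent.
  V also has parents E, F, H, R, U.
  W's other parents are C, F, J, L, Q.
  Z's other parents are H, J, W.
MB(N) = {C, E, F, H, J, L, Q, R, U, V, W, Z}, which has 12 nodes.

12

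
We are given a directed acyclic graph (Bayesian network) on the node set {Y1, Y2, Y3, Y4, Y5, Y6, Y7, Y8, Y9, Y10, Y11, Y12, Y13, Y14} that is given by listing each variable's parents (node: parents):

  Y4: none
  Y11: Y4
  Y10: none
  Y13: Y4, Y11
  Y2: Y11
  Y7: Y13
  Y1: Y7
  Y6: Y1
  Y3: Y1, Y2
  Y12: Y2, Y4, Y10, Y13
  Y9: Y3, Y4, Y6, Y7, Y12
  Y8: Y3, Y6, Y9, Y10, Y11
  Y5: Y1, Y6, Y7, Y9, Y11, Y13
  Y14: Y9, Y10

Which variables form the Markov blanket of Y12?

{Y2, Y3, Y4, Y6, Y7, Y9, Y10, Y13}

The Markov blanket of a node is its parents, its children, and the other parents of its children.
Y12 has child Y9.
Y12's parents: Y2, Y4, Y10, Y13.
Other parents of Y12's children:
  Y9: Y3, Y4, Y6, Y7
Taking the union gives {Y2, Y3, Y4, Y6, Y7, Y9, Y10, Y13}.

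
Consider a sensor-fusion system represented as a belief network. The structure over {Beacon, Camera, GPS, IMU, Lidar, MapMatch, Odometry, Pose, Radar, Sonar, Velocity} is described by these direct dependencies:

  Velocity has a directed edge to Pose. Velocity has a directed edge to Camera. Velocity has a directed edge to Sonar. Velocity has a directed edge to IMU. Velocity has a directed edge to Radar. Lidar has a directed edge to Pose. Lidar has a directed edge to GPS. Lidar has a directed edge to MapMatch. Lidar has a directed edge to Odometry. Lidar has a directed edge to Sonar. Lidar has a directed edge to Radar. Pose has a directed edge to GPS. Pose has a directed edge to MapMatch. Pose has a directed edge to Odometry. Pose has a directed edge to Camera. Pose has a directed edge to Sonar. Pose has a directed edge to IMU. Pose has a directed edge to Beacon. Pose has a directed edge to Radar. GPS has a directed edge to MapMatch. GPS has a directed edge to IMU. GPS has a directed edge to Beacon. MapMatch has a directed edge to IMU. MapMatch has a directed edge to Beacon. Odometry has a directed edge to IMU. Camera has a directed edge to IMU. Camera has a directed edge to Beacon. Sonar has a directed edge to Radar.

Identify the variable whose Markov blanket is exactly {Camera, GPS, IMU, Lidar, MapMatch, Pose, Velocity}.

The target node must have every member of {Camera, GPS, IMU, Lidar, MapMatch, Pose, Velocity} as a parent, child, or co-parent, and no others.
Parents of Odometry: Lidar, Pose; children: IMU; co-parents: Camera, GPS, MapMatch, Pose, Velocity.
These exactly cover the given set, so the node is Odometry.

Odometry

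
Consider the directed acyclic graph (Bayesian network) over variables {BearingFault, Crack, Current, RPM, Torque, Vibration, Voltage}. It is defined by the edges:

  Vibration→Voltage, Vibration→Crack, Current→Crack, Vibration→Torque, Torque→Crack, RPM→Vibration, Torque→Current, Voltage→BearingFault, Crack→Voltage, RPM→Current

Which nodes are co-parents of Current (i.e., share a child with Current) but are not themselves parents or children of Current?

Children of Current: Crack.
  parents(Crack) \ {Current} = {Torque, Vibration}.
Excluding nodes already adjacent to Current (Crack, RPM, Torque), the co-parent-only contribution is {Vibration}.

{Vibration}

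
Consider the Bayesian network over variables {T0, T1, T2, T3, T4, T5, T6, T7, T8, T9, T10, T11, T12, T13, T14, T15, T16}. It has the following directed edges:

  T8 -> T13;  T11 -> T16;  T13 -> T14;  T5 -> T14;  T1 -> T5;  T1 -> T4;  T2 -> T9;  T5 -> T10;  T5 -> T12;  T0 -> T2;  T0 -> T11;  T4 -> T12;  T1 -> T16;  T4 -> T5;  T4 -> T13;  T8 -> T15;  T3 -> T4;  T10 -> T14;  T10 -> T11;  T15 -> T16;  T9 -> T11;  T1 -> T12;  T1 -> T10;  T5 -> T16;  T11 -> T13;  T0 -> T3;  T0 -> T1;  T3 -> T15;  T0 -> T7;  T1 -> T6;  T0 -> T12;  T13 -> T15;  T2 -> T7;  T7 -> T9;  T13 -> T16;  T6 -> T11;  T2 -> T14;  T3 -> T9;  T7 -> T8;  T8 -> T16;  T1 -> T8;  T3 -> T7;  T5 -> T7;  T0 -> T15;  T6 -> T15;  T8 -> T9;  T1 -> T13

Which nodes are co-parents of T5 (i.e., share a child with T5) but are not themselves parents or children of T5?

{T0, T2, T3, T8, T11, T13, T15}

Children of T5: T7, T10, T12, T14, T16.
  T7's other parents are T0, T2, T3.
  parents(T10) \ {T5} = {T1}.
  T12 also has parents T0, T1, T4.
  T14's other parents are T2, T10, T13.
  parents(T16) \ {T5} = {T1, T8, T11, T13, T15}.
Excluding nodes already adjacent to T5 (T1, T4, T7, T10, T12, T14, T16), the co-parent-only contribution is {T0, T2, T3, T8, T11, T13, T15}.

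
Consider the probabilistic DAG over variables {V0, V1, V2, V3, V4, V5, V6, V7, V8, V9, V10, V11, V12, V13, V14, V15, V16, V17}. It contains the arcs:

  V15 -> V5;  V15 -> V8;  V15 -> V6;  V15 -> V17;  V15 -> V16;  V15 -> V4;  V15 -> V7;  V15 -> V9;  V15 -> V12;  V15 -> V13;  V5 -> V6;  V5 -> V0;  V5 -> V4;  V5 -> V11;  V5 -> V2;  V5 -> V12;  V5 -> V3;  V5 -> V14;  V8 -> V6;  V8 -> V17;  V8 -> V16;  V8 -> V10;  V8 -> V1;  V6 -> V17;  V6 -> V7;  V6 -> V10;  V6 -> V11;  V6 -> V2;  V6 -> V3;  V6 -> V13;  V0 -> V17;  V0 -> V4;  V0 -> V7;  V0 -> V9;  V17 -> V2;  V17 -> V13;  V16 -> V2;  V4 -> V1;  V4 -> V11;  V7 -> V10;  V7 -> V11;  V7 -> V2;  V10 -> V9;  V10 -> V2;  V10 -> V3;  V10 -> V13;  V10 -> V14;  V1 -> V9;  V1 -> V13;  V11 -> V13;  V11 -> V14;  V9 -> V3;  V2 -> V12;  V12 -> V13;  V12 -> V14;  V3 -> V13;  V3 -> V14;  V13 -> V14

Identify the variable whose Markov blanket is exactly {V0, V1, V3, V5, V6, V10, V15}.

V9

The target node must have every member of {V0, V1, V3, V5, V6, V10, V15} as a parent, child, or co-parent, and no others.
Parents of V9: V0, V1, V10, V15; children: V3; co-parents: V5, V6, V10.
These exactly cover the given set, so the node is V9.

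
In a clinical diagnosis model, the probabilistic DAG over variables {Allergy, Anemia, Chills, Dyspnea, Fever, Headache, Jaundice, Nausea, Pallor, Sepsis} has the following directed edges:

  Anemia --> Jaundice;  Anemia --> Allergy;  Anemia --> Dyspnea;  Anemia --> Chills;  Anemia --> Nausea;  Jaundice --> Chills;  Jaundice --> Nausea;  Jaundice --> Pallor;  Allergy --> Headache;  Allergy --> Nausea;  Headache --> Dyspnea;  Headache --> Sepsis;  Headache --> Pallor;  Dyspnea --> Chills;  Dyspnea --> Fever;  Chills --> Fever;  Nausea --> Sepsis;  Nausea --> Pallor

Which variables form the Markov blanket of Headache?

Recall MB(v) = parents ∪ children ∪ spouses, where spouses are the other parents of v's children.
Parents of Headache: Allergy.
Headache's children: Dyspnea, Pallor, Sepsis.
Co-parents of Headache (other parents of its children):
  Dyspnea: Anemia
  Sepsis: Nausea
  Pallor: Jaundice, Nausea
MB(Headache) = {Allergy, Anemia, Dyspnea, Jaundice, Nausea, Pallor, Sepsis}.

{Allergy, Anemia, Dyspnea, Jaundice, Nausea, Pallor, Sepsis}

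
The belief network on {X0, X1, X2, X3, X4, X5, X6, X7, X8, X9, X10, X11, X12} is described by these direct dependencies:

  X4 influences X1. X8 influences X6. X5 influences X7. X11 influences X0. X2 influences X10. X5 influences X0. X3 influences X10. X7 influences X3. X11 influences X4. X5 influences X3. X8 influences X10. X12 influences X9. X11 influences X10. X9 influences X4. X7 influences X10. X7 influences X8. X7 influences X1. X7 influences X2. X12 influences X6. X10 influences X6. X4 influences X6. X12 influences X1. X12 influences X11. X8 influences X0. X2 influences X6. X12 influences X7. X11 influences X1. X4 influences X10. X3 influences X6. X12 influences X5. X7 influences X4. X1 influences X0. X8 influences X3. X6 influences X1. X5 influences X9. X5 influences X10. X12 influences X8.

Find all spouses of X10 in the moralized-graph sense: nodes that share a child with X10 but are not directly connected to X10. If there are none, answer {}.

{X12}

Children of X10: X6.
  X6's other parents are X2, X3, X4, X8, X12.
Excluding nodes already adjacent to X10 (X2, X3, X4, X5, X6, X7, X8, X11), the co-parent-only contribution is {X12}.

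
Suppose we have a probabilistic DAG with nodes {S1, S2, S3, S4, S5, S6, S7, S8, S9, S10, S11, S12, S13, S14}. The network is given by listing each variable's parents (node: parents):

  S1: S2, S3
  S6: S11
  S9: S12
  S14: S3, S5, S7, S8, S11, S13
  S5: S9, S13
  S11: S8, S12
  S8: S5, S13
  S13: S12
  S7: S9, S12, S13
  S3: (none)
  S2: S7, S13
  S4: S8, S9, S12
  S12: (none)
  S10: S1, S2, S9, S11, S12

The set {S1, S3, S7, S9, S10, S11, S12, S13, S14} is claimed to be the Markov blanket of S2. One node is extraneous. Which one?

S14

Recall MB(v) = parents ∪ children ∪ spouses, where spouses are the other parents of v's children.
Parents of S2: S7, S13.
S2 has children S1, S10.
Co-parents of S2 (other parents of its children):
  parents(S1) \ {S2} = {S3}.
  parents(S10) \ {S2} = {S1, S9, S11, S12}.
MB(S2) = {S1, S3, S7, S9, S10, S11, S12, S13}.
S14 is neither a parent, child, nor co-parent of S2, so it does not belong.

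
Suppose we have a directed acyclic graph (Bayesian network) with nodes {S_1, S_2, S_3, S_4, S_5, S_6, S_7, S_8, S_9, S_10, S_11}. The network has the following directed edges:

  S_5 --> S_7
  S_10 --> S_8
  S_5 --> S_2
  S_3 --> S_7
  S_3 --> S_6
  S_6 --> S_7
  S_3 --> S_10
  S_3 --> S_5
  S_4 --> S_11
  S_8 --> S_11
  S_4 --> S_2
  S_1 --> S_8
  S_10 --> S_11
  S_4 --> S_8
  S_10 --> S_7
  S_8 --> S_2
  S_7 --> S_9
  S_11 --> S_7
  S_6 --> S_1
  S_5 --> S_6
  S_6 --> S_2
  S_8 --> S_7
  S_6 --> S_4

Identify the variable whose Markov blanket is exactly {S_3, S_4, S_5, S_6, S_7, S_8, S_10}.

The target node must have every member of {S_3, S_4, S_5, S_6, S_7, S_8, S_10} as a parent, child, or co-parent, and no others.
Parents of S_11: S_4, S_8, S_10; children: S_7; co-parents: S_3, S_5, S_6, S_8, S_10.
These exactly cover the given set, so the node is S_11.

S_11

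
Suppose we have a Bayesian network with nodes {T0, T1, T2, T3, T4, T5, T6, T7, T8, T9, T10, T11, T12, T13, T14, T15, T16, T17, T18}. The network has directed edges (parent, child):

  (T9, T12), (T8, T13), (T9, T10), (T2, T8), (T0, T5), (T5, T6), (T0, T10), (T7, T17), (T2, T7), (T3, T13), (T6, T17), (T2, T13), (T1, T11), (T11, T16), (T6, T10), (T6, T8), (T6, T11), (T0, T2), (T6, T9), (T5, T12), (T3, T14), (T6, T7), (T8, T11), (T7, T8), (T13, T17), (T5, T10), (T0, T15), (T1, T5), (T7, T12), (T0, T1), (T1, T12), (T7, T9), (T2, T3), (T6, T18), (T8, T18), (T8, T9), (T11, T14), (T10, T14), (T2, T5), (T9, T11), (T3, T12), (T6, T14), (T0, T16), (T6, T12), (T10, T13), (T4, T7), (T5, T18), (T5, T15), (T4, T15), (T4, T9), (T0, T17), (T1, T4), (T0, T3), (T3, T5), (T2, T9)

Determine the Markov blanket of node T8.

{T1, T2, T3, T4, T5, T6, T7, T9, T10, T11, T13, T18}

T8's parents: T2, T6, T7.
T8's children: T9, T11, T13, T18.
Parents of each child, excluding T8:
  T9's other parents are T2, T4, T6, T7.
  T11 also has parents T1, T6, T9.
  parents(T13) \ {T8} = {T2, T3, T10}.
  T18 also has parents T5, T6.
Union: {T2, T6, T7} ∪ {T9, T11, T13, T18} ∪ {T1, T2, T3, T4, T5, T6, T7, T9, T10} = {T1, T2, T3, T4, T5, T6, T7, T9, T10, T11, T13, T18}.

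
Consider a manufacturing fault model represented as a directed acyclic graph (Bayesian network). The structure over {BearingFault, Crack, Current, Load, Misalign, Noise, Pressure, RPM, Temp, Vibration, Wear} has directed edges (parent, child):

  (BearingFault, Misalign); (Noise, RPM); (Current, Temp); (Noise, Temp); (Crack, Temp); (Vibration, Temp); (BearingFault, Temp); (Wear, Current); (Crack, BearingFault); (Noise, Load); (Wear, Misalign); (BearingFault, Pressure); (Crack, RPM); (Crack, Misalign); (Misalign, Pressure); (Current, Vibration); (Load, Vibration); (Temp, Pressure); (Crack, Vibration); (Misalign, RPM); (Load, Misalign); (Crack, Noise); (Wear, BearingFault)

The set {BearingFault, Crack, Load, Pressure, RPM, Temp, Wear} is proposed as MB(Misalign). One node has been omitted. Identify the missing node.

Noise

Ch(Misalign) = {Pressure, RPM}.
Misalign's parents: BearingFault, Crack, Load, Wear.
For each child, the remaining parents (spouses of Misalign):
  RPM: Crack, Noise
  Pressure: BearingFault, Temp
MB(Misalign) = {BearingFault, Crack, Load, Noise, Pressure, RPM, Temp, Wear}.
Comparing with the claimed set, Noise is missing.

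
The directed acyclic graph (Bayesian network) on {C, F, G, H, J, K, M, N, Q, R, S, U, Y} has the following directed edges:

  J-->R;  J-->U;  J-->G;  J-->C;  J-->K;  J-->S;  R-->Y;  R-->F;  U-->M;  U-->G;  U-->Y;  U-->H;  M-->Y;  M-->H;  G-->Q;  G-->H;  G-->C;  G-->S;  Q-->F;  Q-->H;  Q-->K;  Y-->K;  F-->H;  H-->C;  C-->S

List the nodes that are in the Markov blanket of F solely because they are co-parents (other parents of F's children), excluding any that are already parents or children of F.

{G, M, U}

Children of F: H.
  H: G, M, Q, U
Excluding nodes already adjacent to F (H, Q, R), the co-parent-only contribution is {G, M, U}.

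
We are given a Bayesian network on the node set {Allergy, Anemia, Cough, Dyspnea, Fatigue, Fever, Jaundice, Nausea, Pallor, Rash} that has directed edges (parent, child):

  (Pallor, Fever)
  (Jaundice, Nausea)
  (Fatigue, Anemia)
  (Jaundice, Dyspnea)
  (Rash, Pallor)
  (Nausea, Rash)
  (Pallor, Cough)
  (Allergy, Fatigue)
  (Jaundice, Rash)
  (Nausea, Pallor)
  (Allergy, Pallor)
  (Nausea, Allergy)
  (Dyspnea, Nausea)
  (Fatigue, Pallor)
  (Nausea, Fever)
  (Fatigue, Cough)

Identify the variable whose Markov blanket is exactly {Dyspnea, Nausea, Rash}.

Jaundice

The target node must have every member of {Dyspnea, Nausea, Rash} as a parent, child, or co-parent, and no others.
Parents of Jaundice: none; children: Dyspnea, Nausea, Rash; co-parents: Dyspnea, Nausea.
These exactly cover the given set, so the node is Jaundice.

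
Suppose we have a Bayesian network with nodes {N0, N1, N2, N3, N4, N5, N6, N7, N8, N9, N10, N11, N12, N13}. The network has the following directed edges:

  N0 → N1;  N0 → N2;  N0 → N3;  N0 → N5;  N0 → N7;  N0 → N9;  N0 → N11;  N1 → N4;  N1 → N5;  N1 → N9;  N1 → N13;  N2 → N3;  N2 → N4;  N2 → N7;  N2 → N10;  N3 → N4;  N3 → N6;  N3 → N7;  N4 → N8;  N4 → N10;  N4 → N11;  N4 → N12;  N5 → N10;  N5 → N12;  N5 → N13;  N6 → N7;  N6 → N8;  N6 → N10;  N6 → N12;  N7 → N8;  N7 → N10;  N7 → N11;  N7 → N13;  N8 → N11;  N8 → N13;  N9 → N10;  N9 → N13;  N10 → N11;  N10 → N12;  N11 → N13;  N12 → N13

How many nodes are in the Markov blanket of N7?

13

N7 has parents N0, N2, N3, N6.
Children of N7: N8, N10, N11, N13.
Other parents of N7's children:
  N8's other parents are N4, N6.
  parents(N10) \ {N7} = {N2, N4, N5, N6, N9}.
  N11's other parents are N0, N4, N8, N10.
  N13 also has parents N1, N5, N8, N9, N11, N12.
MB(N7) = {N0, N1, N2, N3, N4, N5, N6, N8, N9, N10, N11, N12, N13}, which has 13 nodes.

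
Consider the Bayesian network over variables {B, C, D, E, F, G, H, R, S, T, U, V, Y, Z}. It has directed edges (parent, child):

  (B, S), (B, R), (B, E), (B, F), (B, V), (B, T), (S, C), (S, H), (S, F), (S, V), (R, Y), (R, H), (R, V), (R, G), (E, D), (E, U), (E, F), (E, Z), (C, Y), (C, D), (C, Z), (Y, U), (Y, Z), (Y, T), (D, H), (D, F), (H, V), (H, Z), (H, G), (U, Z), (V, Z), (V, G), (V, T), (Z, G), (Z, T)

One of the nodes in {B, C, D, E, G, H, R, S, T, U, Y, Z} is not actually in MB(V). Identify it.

D

V's parents: B, H, R, S.
V has children G, T, Z.
For each child, the remaining parents (spouses of V):
  Z also has parents C, E, H, U, Y.
  parents(G) \ {V} = {H, R, Z}.
  parents(T) \ {V} = {B, Y, Z}.
MB(V) = {B, C, E, G, H, R, S, T, U, Y, Z}.
D is neither a parent, child, nor co-parent of V, so it does not belong.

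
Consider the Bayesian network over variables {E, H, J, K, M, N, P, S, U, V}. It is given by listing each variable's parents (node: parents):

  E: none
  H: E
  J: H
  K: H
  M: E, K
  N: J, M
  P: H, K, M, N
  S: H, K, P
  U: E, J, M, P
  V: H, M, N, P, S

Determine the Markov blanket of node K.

{E, H, M, N, P, S}

By definition, MB(K) is built from K's parents, K's children, and the co-parents of K.
Children of K: M, P, S.
Parents of K: H.
For each child, the remaining parents (spouses of K):
  M: E
  P: H, M, N
  S: H, P
MB(K) = {E, H, M, N, P, S}.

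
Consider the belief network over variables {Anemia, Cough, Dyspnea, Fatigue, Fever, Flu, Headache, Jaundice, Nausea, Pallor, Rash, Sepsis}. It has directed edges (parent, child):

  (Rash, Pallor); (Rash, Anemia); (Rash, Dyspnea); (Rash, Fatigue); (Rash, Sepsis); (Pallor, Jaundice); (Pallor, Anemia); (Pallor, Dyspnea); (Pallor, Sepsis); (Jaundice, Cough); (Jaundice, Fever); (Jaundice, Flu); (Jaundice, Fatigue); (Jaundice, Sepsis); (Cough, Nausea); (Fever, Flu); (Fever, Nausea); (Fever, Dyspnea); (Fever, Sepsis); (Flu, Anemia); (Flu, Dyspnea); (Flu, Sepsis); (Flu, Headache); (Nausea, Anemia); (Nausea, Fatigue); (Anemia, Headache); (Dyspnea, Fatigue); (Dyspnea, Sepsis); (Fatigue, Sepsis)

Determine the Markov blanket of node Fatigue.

{Dyspnea, Fever, Flu, Jaundice, Nausea, Pallor, Rash, Sepsis}

A node's Markov blanket = Pa ∪ Ch ∪ (parents of Ch other than the node itself).
Fatigue's parents: Dyspnea, Jaundice, Nausea, Rash.
Fatigue's children: Sepsis.
For each child, the remaining parents (spouses of Fatigue):
  Sepsis: Dyspnea, Fever, Flu, Jaundice, Pallor, Rash
So the Markov blanket of Fatigue is {Dyspnea, Fever, Flu, Jaundice, Nausea, Pallor, Rash, Sepsis}.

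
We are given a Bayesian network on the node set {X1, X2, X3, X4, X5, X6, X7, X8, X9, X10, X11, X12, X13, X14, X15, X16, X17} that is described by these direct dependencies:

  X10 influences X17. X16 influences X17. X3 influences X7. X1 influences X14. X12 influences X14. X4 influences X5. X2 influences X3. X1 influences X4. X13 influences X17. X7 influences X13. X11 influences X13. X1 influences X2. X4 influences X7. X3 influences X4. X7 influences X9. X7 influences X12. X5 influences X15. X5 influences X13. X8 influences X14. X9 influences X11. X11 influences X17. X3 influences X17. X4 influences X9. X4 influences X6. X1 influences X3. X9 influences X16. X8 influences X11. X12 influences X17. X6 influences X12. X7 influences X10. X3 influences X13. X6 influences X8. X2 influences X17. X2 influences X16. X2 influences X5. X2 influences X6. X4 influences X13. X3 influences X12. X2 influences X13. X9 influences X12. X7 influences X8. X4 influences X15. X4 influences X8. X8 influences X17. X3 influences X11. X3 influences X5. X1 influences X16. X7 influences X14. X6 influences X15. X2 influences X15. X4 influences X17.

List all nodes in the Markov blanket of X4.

{X1, X2, X3, X5, X6, X7, X8, X9, X10, X11, X12, X13, X15, X16, X17}

X4's children: X5, X6, X7, X8, X9, X13, X15, X17.
Parents of X4: X1, X3.
Parents of each child, excluding X4:
  X5: X2, X3
  X6: X2
  X7: X3
  X8: X6, X7
  X9: X7
  X13: X2, X3, X5, X7, X11
  X15: X2, X5, X6
  X17: X2, X3, X8, X10, X11, X12, X13, X16
Taking the union gives {X1, X2, X3, X5, X6, X7, X8, X9, X10, X11, X12, X13, X15, X16, X17}.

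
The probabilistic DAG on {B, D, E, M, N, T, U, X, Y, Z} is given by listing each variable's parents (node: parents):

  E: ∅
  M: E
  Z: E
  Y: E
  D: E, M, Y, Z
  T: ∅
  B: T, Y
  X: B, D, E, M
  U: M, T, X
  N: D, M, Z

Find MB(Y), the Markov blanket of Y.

{B, D, E, M, T, Z}

A node's Markov blanket = Pa ∪ Ch ∪ (parents of Ch other than the node itself).
Y has children B, D.
Y's parents: E.
For each child, the remaining parents (spouses of Y):
  parents(D) \ {Y} = {E, M, Z}.
  B's other parent is T.
MB(Y) = {B, D, E, M, T, Z}.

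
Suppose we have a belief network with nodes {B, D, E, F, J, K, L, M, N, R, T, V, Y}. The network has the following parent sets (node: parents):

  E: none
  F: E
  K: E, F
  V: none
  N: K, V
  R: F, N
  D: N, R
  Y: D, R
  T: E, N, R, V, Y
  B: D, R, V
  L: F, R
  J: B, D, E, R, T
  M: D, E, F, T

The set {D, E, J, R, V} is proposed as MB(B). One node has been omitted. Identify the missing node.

T

By definition, MB(B) is built from B's parents, B's children, and the co-parents of B.
Pa(B) = {D, R, V}.
B has child J.
Parents of each child, excluding B:
  J's other parents are D, E, R, T.
MB(B) = {D, E, J, R, T, V}.
Comparing with the claimed set, T is missing.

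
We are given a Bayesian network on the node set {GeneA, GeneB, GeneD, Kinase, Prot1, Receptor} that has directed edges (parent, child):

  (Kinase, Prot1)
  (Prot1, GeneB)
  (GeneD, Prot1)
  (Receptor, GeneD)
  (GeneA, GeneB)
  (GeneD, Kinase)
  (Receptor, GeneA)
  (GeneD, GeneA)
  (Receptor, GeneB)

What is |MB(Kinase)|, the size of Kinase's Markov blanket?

2

Kinase's children: Prot1.
Kinase has parent GeneD.
Co-parents of Kinase (other parents of its children):
  parents(Prot1) \ {Kinase} = {GeneD}.
MB(Kinase) = {GeneD, Prot1}, which has 2 nodes.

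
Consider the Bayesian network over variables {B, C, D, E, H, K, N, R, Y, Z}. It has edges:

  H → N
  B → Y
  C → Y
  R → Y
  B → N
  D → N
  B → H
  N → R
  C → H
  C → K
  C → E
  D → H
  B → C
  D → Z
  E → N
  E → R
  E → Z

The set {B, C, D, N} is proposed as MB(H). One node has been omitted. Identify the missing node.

H has parents B, C, D.
Ch(H) = {N}.
Parents of each child, excluding H:
  N's other parents are B, D, E.
MB(H) = {B, C, D, E, N}.
Comparing with the claimed set, E is missing.

E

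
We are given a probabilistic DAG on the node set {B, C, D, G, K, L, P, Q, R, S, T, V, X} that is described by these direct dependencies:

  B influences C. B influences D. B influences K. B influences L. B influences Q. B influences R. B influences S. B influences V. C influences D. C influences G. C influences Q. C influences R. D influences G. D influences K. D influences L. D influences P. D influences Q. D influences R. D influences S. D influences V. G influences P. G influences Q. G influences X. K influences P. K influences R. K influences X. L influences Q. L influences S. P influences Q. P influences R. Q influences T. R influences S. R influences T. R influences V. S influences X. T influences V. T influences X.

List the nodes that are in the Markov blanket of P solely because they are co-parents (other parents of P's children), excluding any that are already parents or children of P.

{B, C, L}

Children of P: Q, R.
  Q also has parents B, C, D, G, L.
  R also has parents B, C, D, K.
Excluding nodes already adjacent to P (D, G, K, Q, R), the co-parent-only contribution is {B, C, L}.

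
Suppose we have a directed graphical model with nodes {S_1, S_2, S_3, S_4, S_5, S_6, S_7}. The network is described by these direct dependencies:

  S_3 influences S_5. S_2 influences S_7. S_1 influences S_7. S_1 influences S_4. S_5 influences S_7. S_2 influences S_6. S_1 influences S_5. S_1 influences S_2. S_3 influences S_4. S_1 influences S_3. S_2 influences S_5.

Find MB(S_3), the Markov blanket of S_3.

{S_1, S_2, S_4, S_5}

A node's Markov blanket = Pa ∪ Ch ∪ (parents of Ch other than the node itself).
Pa(S_3) = {S_1}.
Ch(S_3) = {S_4, S_5}.
Parents of each child, excluding S_3:
  S_4 also has parent S_1.
  parents(S_5) \ {S_3} = {S_1, S_2}.
MB(S_3) = {S_1, S_2, S_4, S_5}.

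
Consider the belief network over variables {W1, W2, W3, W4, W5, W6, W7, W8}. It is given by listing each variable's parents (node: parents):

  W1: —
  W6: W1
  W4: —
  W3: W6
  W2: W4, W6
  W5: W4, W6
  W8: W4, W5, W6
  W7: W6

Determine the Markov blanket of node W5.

{W4, W6, W8}

W5 has parents W4, W6.
Children of W5: W8.
Co-parents of W5 (other parents of its children):
  W8 also has parents W4, W6.
Taking the union gives {W4, W6, W8}.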